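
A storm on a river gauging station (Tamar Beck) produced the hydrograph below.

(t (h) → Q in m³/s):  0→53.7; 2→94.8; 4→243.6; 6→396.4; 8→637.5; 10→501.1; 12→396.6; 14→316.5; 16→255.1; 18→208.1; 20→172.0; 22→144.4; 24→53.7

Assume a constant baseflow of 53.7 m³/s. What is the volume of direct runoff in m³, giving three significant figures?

V ≈ 2.00 × 10^7 m³

Direct-runoff ordinates (Q − Q_b): 0.0, 41.1, 189.9, 342.7, 583.8, 447.4, 342.9, 262.8, 201.4, 154.4, 118.3, 90.7, 0.0 m³/s.
ΣQ_DR = 2775 m³/s.
With Δt = 2 h = 7200 s, V = ΣQ_DR · Δt = 2775 × 7200 = 2.00 × 10^7 m³.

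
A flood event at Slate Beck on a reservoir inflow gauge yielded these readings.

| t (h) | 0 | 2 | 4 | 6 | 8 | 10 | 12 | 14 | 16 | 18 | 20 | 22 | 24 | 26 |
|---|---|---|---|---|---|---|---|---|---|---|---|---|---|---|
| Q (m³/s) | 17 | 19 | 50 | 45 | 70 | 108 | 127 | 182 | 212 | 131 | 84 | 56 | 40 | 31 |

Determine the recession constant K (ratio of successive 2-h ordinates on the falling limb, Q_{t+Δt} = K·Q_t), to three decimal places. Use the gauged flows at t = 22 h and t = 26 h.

K ≈ 0.744

Using the recession-limb readings at t = 22 h and t = 26 h: Q falls from 56 to 31 m³/s over 2 intervals.
K = (Q₂/Q₁)^(1/2) = (31/56)^(1/2) = 0.744.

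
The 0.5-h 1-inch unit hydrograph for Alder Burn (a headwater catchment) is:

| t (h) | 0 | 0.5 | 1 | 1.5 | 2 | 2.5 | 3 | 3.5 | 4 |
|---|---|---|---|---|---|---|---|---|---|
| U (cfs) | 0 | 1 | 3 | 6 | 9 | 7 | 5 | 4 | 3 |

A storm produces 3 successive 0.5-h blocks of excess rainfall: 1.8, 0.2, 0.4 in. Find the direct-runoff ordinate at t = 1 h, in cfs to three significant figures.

Q ≈ 5.60 cfs

By discrete convolution, Q_j = Σ (P_i / 1 in) · U_{j−i}.
At t = 1 h (j=2): Q = (1.8/1)·3 + (0.2/1)·1 + (0.4/1)·0 = 5.60 cfs.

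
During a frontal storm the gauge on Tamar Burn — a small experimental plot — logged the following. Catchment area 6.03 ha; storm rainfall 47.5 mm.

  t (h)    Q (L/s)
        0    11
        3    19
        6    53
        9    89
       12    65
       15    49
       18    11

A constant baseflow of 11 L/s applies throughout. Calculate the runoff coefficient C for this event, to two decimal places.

ΣQ_DR = 220.0 L/s; V = ΣQ_DR·Δt = 2.376 × 10^6 L.
Runoff depth d = V / A = 39.40 mm.
C = d / P = 39.40 / 47.5 = 0.83.

C ≈ 0.83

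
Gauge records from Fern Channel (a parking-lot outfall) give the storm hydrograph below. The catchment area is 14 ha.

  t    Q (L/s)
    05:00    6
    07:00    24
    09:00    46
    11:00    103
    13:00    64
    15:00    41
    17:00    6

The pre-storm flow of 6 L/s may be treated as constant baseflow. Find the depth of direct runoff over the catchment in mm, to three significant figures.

Direct runoff: 0.0, 18.0, 40.0, 97.0, 58.0, 35.0, 0.0 L/s; ΣQ_DR = 248.0 L/s.
V = ΣQ_DR · Δt = 248.0 × 7200 s = 1.786 × 10^6 L.
Over A = 14 ha, depth = V / A = 12.8 mm.

d ≈ 12.8 mm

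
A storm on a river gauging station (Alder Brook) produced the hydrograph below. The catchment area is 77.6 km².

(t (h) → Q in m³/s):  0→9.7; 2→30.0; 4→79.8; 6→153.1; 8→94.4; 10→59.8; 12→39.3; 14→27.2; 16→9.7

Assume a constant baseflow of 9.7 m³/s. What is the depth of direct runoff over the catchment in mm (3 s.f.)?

d ≈ 38.6 mm

Direct runoff: 0.0, 20.3, 70.1, 143.4, 84.7, 50.1, 29.6, 17.5, 0.0 m³/s; ΣQ_DR = 415.7 m³/s.
V = ΣQ_DR · Δt = 415.7 × 7200 s = 2.993 × 10^6 m³.
Over A = 77.6 km², depth = V / A = 38.6 mm.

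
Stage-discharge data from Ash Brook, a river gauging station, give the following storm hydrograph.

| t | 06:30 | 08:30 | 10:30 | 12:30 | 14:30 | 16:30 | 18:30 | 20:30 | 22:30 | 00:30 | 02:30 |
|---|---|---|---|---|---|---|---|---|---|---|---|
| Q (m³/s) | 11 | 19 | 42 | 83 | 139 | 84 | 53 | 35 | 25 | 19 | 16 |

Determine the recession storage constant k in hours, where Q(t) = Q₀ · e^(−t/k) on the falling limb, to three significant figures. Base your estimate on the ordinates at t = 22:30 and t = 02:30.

On the falling limb, Q drops from 25 to 16 m³/s between t = 22:30 and t = 02:30 (Δt = 4 h).
k = −Δt / ln(Q₂/Q₁) = −4 / ln(16/25) = 8.96 h.

k ≈ 8.96 h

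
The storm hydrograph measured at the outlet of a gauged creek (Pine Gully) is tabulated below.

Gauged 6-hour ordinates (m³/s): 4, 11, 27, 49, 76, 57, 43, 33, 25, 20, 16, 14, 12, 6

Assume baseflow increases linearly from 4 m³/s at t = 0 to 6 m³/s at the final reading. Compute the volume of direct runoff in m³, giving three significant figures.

Direct-runoff ordinates (Q − Q_b): 0.00, 6.85, 22.69, 44.54, 71.38, 52.23, 38.08, 27.92, 19.77, 14.62, 10.46, 8.31, 6.15, 0.00 m³/s.
ΣQ_DR = 323.0 m³/s.
With Δt = 6 h = 21600 s, V = ΣQ_DR · Δt = 323.0 × 21600 = 6.98 × 10^6 m³.

V ≈ 6.98 × 10^6 m³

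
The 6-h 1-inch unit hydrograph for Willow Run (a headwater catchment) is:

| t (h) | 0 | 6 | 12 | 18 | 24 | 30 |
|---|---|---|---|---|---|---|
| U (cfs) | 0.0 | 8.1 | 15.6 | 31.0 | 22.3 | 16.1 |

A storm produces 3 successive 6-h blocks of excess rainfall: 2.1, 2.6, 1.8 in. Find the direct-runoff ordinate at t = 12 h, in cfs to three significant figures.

Q ≈ 53.8 cfs

By discrete convolution, Q_j = Σ (P_i / 1 in) · U_{j−i}.
At t = 12 h (j=2): Q = (2.1/1)·15.6 + (2.6/1)·8.1 + (1.8/1)·0.0 = 53.8 cfs.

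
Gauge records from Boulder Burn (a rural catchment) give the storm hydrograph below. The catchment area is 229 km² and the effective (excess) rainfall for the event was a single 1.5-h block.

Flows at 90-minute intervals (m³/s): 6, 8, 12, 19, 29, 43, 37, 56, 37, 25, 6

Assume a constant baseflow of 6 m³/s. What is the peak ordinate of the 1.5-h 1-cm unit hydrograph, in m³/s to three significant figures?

U_p ≈ 100 m³/s

Direct runoff: 0.0, 2.0, 6.0, 13.0, 23.0, 37.0, 31.0, 50.0, 31.0, 19.0, 0.0 m³/s; ΣQ_DR = 212.0 m³/s, peak = 50.0 m³/s.
Runoff depth d = ΣQ_DR·Δt / A = 212.0 × 5400 / (229 km²) = 4.999 mm.
The 1-cm UH is the DRH scaled by (10 mm)/d, so U_p = 50.0 × 10/4.999 = 100 m³/s.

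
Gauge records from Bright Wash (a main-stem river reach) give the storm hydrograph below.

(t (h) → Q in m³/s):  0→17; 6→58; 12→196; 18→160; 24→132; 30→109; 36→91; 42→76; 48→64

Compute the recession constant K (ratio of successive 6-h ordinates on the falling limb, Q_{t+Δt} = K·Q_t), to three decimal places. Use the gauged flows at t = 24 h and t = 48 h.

Using the recession-limb readings at t = 24 h and t = 48 h: Q falls from 132 to 64 m³/s over 4 intervals.
K = (Q₂/Q₁)^(1/4) = (64/132)^(1/4) = 0.834.

K ≈ 0.834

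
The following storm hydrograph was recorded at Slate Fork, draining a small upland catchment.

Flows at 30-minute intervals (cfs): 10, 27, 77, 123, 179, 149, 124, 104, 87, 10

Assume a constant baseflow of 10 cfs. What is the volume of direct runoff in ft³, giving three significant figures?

V ≈ 1.42 × 10^6 ft³

Direct-runoff ordinates (Q − Q_b): 0.0, 17.0, 67.0, 113.0, 169.0, 139.0, 114.0, 94.0, 77.0, 0.0 cfs.
ΣQ_DR = 790.0 cfs.
With Δt = 0.5 h = 1800 s, V = ΣQ_DR · Δt = 790.0 × 1800 = 1.42 × 10^6 ft³.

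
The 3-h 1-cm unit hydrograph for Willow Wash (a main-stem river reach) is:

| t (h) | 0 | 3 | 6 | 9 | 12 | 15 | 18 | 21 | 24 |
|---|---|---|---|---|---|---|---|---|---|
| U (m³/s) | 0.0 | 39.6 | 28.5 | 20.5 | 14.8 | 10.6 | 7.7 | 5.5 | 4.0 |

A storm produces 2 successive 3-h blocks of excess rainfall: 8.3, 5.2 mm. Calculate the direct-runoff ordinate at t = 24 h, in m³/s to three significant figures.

By discrete convolution, Q_j = Σ (P_i / 10 mm) · U_{j−i}.
At t = 24 h (j=8): Q = (8.3/10)·4.0 + (5.2/10)·5.5 = 6.18 m³/s.

Q ≈ 6.18 m³/s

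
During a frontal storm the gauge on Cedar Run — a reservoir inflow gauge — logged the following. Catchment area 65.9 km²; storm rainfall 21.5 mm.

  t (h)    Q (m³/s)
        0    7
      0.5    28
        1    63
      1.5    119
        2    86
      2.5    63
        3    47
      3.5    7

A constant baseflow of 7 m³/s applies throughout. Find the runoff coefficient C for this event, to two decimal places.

ΣQ_DR = 364.0 m³/s; V = ΣQ_DR·Δt = 6.552 × 10^5 m³.
Runoff depth d = V / A = 9.942 mm.
C = d / P = 9.942 / 21.5 = 0.46.

C ≈ 0.46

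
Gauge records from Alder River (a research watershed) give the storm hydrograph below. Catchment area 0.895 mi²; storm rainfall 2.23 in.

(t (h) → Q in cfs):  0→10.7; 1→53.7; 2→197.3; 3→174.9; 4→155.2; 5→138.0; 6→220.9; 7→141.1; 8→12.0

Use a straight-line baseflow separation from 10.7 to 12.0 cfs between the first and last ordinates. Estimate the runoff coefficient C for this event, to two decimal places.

ΣQ_DR = 1002 cfs; V = ΣQ_DR·Δt = 3.606 × 10^6 ft³.
Runoff depth d = V / A = 1.734 in.
C = d / P = 1.734 / 2.23 = 0.78.

C ≈ 0.78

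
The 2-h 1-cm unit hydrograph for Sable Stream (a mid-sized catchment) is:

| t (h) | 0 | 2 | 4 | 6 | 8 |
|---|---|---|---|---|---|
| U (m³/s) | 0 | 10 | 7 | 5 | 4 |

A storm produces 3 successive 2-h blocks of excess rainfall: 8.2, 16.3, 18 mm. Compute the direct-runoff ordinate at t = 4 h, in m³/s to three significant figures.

Q ≈ 22.0 m³/s

By discrete convolution, Q_j = Σ (P_i / 10 mm) · U_{j−i}.
At t = 4 h (j=2): Q = (8.2/10)·7 + (16.3/10)·10 + (18/10)·0 = 22.0 m³/s.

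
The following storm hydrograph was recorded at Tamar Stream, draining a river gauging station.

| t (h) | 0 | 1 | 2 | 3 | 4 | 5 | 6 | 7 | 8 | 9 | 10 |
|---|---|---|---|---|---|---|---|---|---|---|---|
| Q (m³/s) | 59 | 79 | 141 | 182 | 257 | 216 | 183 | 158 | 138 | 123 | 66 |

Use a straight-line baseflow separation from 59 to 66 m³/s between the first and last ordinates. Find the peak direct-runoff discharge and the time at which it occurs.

Subtracting baseflow gives direct-runoff ordinates: 0.00, 19.30, 80.60, 120.90, 195.20, 153.50, 119.80, 94.10, 73.40, 57.70, 0.00 m³/s.
The maximum is 195.20 m³/s, occurring at the reading for t = 4 h.

Q_p = 195.20 m³/s at t = 4 h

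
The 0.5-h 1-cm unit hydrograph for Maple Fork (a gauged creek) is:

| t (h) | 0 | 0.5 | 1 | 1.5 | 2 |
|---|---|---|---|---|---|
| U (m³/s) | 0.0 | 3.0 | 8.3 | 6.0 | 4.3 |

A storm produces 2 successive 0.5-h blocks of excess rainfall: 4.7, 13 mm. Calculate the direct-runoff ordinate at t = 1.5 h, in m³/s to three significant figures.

By discrete convolution, Q_j = Σ (P_i / 10 mm) · U_{j−i}.
At t = 1.5 h (j=3): Q = (4.7/10)·6.0 + (13/10)·8.3 = 13.6 m³/s.

Q ≈ 13.6 m³/s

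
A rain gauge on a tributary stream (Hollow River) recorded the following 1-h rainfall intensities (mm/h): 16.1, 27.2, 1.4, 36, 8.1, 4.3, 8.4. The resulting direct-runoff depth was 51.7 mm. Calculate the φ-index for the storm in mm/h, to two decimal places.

φ ≈ 9.20 mm/h

Only the 3 blocks with intensity above φ contribute runoff: 16.1, 27.2, 36 mm/h.
Σ(I−φ)·Δt = d  ⇒  (16.1+27.2+36 − 3φ)·1 = 51.7
φ = (79.30 − 51.7/1) / 3 = 9.20 mm/h.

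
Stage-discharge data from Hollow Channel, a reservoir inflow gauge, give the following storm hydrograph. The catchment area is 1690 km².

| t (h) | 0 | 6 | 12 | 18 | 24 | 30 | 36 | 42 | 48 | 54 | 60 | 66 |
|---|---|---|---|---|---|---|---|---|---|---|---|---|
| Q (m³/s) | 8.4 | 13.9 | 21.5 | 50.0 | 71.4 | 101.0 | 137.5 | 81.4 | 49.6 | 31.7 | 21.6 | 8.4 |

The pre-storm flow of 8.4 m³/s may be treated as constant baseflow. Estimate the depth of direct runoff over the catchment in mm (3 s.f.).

d ≈ 6.33 mm

Direct runoff: 0.0, 5.5, 13.1, 41.6, 63.0, 92.6, 129.1, 73.0, 41.2, 23.3, 13.2, 0.0 m³/s; ΣQ_DR = 495.6 m³/s.
V = ΣQ_DR · Δt = 495.6 × 21600 s = 1.070 × 10^7 m³.
Over A = 1690 km², depth = V / A = 6.33 mm.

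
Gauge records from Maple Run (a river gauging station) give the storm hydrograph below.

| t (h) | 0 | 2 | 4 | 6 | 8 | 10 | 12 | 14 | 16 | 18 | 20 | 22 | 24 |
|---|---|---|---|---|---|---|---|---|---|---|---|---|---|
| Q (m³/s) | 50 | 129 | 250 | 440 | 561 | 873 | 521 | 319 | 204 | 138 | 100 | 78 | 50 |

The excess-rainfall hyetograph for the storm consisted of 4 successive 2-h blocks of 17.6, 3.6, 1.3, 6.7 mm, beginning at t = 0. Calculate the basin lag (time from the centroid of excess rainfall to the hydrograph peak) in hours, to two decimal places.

t_L ≈ 7.20 h

Centroid of excess rainfall: t_c = Σ P_i·t̄_i / ΣP_i = 2.8014 h (block centres at 1, 3, 5, 7 h).
Hydrograph peak occurs at t = 10 h, so basin lag t_L = 10 − 2.8014 = 7.20 h.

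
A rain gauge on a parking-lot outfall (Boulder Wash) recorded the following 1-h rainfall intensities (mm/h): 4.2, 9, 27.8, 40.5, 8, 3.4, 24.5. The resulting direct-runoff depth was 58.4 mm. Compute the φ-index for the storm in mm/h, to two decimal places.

φ ≈ 11.47 mm/h

Only the 3 blocks with intensity above φ contribute runoff: 27.8, 40.5, 24.5 mm/h.
Σ(I−φ)·Δt = d  ⇒  (27.8+40.5+24.5 − 3φ)·1 = 58.4
φ = (92.80 − 58.4/1) / 3 = 11.47 mm/h.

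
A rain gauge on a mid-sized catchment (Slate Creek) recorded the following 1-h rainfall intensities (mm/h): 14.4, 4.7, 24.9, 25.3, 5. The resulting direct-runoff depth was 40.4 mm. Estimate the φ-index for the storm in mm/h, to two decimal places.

Only the 3 blocks with intensity above φ contribute runoff: 14.4, 24.9, 25.3 mm/h.
Σ(I−φ)·Δt = d  ⇒  (14.4+24.9+25.3 − 3φ)·1 = 40.4
φ = (64.60 − 40.4/1) / 3 = 8.07 mm/h.

φ ≈ 8.07 mm/h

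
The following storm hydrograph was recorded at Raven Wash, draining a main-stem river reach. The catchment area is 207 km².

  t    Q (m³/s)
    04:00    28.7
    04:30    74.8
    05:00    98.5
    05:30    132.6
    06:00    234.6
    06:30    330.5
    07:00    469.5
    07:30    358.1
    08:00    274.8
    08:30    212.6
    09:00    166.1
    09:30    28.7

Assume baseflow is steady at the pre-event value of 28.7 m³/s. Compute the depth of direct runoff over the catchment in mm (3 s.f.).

d ≈ 18.0 mm

Direct runoff: 0.0, 46.1, 69.8, 103.9, 205.9, 301.8, 440.8, 329.4, 246.1, 183.9, 137.4, 0.0 m³/s; ΣQ_DR = 2065 m³/s.
V = ΣQ_DR · Δt = 2065 × 1800 s = 3.717 × 10^6 m³.
Over A = 207 km², depth = V / A = 18.0 mm.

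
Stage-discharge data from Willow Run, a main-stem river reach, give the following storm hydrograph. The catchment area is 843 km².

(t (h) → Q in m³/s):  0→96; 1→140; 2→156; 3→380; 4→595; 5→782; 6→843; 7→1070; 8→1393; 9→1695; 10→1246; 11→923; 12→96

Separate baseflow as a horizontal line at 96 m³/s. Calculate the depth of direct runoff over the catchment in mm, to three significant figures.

d ≈ 34.9 mm

Direct runoff: 0.0, 44.0, 60.0, 284.0, 499.0, 686.0, 747.0, 974.0, 1297.0, 1599.0, 1150.0, 827.0, 0.0 m³/s; ΣQ_DR = 8167 m³/s.
V = ΣQ_DR · Δt = 8167 × 3600 s = 2.940 × 10^7 m³.
Over A = 843 km², depth = V / A = 34.9 mm.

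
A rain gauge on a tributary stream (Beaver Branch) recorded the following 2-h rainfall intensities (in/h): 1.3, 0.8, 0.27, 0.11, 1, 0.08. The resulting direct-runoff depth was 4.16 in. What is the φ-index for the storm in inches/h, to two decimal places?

φ ≈ 0.34 in/h

Only the 3 blocks with intensity above φ contribute runoff: 1.3, 0.8, 1 in/h.
Σ(I−φ)·Δt = d  ⇒  (1.3+0.8+1 − 3φ)·2 = 4.16
φ = (3.100 − 4.16/2) / 3 = 0.34 in/h.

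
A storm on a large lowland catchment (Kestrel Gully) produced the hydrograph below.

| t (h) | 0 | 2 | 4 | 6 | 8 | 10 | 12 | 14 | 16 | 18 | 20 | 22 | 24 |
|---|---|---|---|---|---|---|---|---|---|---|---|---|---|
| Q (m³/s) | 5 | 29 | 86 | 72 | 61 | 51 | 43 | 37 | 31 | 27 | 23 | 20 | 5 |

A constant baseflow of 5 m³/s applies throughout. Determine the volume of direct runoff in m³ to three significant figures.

Direct-runoff ordinates (Q − Q_b): 0.0, 24.0, 81.0, 67.0, 56.0, 46.0, 38.0, 32.0, 26.0, 22.0, 18.0, 15.0, 0.0 m³/s.
ΣQ_DR = 425.0 m³/s.
With Δt = 2 h = 7200 s, V = ΣQ_DR · Δt = 425.0 × 7200 = 3.06 × 10^6 m³.

V ≈ 3.06 × 10^6 m³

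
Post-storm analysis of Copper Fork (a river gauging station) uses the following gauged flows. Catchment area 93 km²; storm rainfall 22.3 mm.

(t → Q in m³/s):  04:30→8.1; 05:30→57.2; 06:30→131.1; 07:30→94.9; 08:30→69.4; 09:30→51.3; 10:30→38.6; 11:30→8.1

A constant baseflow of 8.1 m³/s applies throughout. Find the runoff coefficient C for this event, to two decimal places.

ΣQ_DR = 393.9 m³/s; V = ΣQ_DR·Δt = 1.418 × 10^6 m³.
Runoff depth d = V / A = 15.25 mm.
C = d / P = 15.25 / 22.3 = 0.68.

C ≈ 0.68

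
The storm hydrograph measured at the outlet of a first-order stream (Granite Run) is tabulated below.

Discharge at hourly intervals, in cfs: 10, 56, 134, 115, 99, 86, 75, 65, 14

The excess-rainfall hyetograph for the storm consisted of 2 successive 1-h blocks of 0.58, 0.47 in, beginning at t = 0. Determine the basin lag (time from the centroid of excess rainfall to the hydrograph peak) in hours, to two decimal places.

t_L ≈ 1.05 h

Centroid of excess rainfall: t_c = Σ P_i·t̄_i / ΣP_i = 0.9476 h (block centres at 0.5, 1.5 h).
Hydrograph peak occurs at t = 2 h, so basin lag t_L = 2 − 0.9476 = 1.05 h.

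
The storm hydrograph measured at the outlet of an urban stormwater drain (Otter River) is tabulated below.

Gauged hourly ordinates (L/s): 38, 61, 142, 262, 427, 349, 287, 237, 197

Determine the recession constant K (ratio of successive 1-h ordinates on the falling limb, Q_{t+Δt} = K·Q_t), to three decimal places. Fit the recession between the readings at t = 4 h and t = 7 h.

Using the recession-limb readings at t = 4 h and t = 7 h: Q falls from 427 to 237 L/s over 3 intervals.
K = (Q₂/Q₁)^(1/3) = (237/427)^(1/3) = 0.822.

K ≈ 0.822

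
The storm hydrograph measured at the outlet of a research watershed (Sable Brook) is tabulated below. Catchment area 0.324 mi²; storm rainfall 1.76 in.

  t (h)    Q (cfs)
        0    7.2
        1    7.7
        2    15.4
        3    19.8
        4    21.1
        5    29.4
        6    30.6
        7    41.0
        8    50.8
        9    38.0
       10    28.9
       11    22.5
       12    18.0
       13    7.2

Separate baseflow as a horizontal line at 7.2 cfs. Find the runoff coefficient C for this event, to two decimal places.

ΣQ_DR = 236.8 cfs; V = ΣQ_DR·Δt = 8.525 × 10^5 ft³.
Runoff depth d = V / A = 1.133 in.
C = d / P = 1.133 / 1.76 = 0.64.

C ≈ 0.64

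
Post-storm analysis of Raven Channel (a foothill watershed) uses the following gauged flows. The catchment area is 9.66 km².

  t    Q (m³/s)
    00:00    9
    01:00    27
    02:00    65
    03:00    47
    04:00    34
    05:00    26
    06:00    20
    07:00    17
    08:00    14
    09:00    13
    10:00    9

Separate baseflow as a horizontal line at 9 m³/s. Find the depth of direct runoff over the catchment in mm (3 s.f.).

Direct runoff: 0.0, 18.0, 56.0, 38.0, 25.0, 17.0, 11.0, 8.0, 5.0, 4.0, 0.0 m³/s; ΣQ_DR = 182.0 m³/s.
V = ΣQ_DR · Δt = 182.0 × 3600 s = 6.552 × 10^5 m³.
Over A = 9.66 km², depth = V / A = 67.8 mm.

d ≈ 67.8 mm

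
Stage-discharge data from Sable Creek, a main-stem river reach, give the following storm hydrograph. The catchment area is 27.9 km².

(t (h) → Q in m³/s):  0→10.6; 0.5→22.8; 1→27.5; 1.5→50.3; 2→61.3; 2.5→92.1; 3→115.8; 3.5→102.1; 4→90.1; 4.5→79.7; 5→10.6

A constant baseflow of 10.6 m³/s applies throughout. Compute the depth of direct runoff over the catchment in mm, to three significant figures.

d ≈ 35.2 mm

Direct runoff: 0.0, 12.2, 16.9, 39.7, 50.7, 81.5, 105.2, 91.5, 79.5, 69.1, 0.0 m³/s; ΣQ_DR = 546.3 m³/s.
V = ΣQ_DR · Δt = 546.3 × 1800 s = 9.833 × 10^5 m³.
Over A = 27.9 km², depth = V / A = 35.2 mm.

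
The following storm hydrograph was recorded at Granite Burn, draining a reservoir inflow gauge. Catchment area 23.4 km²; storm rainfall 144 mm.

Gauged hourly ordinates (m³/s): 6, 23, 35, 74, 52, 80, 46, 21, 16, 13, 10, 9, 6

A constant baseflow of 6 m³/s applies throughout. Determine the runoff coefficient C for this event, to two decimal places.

C ≈ 0.33

ΣQ_DR = 313.0 m³/s; V = ΣQ_DR·Δt = 1.127 × 10^6 m³.
Runoff depth d = V / A = 48.15 mm.
C = d / P = 48.15 / 144 = 0.33.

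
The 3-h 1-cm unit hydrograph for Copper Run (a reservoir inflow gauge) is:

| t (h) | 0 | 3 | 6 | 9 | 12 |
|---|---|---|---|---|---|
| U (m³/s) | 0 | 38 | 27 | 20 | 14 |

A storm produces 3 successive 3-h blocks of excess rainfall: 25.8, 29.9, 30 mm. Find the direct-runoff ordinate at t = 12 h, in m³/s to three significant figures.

Q ≈ 177 m³/s

By discrete convolution, Q_j = Σ (P_i / 10 mm) · U_{j−i}.
At t = 12 h (j=4): Q = (25.8/10)·14 + (29.9/10)·20 + (30/10)·27 = 177 m³/s.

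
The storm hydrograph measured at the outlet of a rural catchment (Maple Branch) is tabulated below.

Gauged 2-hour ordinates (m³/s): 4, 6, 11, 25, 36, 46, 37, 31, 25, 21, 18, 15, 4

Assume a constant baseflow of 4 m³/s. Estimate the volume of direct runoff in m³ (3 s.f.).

V ≈ 1.63 × 10^6 m³

Direct-runoff ordinates (Q − Q_b): 0.0, 2.0, 7.0, 21.0, 32.0, 42.0, 33.0, 27.0, 21.0, 17.0, 14.0, 11.0, 0.0 m³/s.
ΣQ_DR = 227.0 m³/s.
With Δt = 2 h = 7200 s, V = ΣQ_DR · Δt = 227.0 × 7200 = 1.63 × 10^6 m³.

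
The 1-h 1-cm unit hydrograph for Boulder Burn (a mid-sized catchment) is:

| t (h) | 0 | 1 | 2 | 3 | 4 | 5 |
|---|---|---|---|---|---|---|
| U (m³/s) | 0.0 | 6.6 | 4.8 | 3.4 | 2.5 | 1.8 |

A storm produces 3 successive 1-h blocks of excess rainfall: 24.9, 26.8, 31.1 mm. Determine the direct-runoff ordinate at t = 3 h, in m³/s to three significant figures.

By discrete convolution, Q_j = Σ (P_i / 10 mm) · U_{j−i}.
At t = 3 h (j=3): Q = (24.9/10)·3.4 + (26.8/10)·4.8 + (31.1/10)·6.6 = 41.9 m³/s.

Q ≈ 41.9 m³/s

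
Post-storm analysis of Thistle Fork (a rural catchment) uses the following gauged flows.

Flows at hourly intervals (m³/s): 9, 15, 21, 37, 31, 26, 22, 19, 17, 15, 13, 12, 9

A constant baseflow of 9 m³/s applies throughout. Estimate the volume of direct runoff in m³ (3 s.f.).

V ≈ 4.64 × 10^5 m³

Direct-runoff ordinates (Q − Q_b): 0.0, 6.0, 12.0, 28.0, 22.0, 17.0, 13.0, 10.0, 8.0, 6.0, 4.0, 3.0, 0.0 m³/s.
ΣQ_DR = 129.0 m³/s.
With Δt = 1 h = 3600 s, V = ΣQ_DR · Δt = 129.0 × 3600 = 4.64 × 10^5 m³.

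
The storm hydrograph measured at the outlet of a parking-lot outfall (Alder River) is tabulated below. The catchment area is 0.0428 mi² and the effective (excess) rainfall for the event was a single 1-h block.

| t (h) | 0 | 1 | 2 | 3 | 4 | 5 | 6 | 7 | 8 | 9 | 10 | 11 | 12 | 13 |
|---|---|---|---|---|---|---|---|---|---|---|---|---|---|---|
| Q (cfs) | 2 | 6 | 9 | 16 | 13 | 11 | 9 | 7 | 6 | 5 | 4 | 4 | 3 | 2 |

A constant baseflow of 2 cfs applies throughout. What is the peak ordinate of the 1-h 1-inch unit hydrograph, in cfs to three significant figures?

U_p ≈ 5.60 cfs

Direct runoff: 0.0, 4.0, 7.0, 14.0, 11.0, 9.0, 7.0, 5.0, 4.0, 3.0, 2.0, 2.0, 1.0, 0.0 cfs; ΣQ_DR = 69.00 cfs, peak = 14.0 cfs.
Runoff depth d = ΣQ_DR·Δt / A = 69.00 × 3600 / (0.0428 mi²) = 2.498 in.
The 1-inch UH is the DRH scaled by (1 in)/d, so U_p = 14.0 × 1/2.498 = 5.60 cfs.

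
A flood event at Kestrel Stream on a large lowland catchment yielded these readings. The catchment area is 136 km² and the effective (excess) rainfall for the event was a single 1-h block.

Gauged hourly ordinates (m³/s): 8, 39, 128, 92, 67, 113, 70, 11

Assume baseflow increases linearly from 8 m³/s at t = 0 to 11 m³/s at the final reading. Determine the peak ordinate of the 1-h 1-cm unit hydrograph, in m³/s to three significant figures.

Direct runoff: 0.00, 30.57, 119.14, 82.71, 57.29, 102.86, 59.43, 0.00 m³/s; ΣQ_DR = 452.0 m³/s, peak = 119.14 m³/s.
Runoff depth d = ΣQ_DR·Δt / A = 452.0 × 3600 / (136 km²) = 11.96 mm.
The 1-cm UH is the DRH scaled by (10 mm)/d, so U_p = 119.14 × 10/11.96 = 99.6 m³/s.

U_p ≈ 99.6 m³/s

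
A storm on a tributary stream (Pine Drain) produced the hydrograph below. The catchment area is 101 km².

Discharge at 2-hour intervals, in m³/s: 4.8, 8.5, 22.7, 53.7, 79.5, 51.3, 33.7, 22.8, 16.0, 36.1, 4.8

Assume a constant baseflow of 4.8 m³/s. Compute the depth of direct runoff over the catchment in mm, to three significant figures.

Direct runoff: 0.0, 3.7, 17.9, 48.9, 74.7, 46.5, 28.9, 18.0, 11.2, 31.3, 0.0 m³/s; ΣQ_DR = 281.1 m³/s.
V = ΣQ_DR · Δt = 281.1 × 7200 s = 2.024 × 10^6 m³.
Over A = 101 km², depth = V / A = 20.0 mm.

d ≈ 20.0 mm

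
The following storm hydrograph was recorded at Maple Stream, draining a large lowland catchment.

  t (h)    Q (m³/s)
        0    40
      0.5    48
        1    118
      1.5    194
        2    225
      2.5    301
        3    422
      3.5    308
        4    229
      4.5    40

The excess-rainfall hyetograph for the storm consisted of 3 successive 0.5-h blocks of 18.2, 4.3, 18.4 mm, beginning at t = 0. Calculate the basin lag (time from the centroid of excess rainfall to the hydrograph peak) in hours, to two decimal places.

Centroid of excess rainfall: t_c = Σ P_i·t̄_i / ΣP_i = 0.7524 h (block centres at 0.25, 0.75, 1.25 h).
Hydrograph peak occurs at t = 3 h, so basin lag t_L = 3 − 0.7524 = 2.25 h.

t_L ≈ 2.25 h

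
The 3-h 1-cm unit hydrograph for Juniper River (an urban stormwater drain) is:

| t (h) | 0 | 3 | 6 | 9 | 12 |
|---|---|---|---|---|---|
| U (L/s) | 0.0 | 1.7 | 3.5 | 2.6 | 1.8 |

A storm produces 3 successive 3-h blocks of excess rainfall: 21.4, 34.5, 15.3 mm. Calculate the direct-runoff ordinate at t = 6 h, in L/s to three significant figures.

By discrete convolution, Q_j = Σ (P_i / 10 mm) · U_{j−i}.
At t = 6 h (j=2): Q = (21.4/10)·3.5 + (34.5/10)·1.7 + (15.3/10)·0.0 = 13.4 L/s.

Q ≈ 13.4 L/s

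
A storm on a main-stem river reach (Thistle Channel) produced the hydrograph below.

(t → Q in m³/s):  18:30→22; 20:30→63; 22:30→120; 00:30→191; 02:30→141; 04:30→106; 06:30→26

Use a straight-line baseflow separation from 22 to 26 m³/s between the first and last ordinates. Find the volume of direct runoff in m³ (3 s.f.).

V ≈ 3.61 × 10^6 m³

Direct-runoff ordinates (Q − Q_b): 0.00, 40.33, 96.67, 167.00, 116.33, 80.67, 0.00 m³/s.
ΣQ_DR = 501.0 m³/s.
With Δt = 2 h = 7200 s, V = ΣQ_DR · Δt = 501.0 × 7200 = 3.61 × 10^6 m³.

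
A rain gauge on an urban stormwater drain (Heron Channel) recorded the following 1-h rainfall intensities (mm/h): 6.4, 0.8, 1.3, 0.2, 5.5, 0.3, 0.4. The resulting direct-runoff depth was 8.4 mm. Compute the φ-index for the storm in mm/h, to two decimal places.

Only the 2 blocks with intensity above φ contribute runoff: 6.4, 5.5 mm/h.
Σ(I−φ)·Δt = d  ⇒  (6.4+5.5 − 2φ)·1 = 8.4
φ = (11.90 − 8.4/1) / 2 = 1.75 mm/h.

φ ≈ 1.75 mm/h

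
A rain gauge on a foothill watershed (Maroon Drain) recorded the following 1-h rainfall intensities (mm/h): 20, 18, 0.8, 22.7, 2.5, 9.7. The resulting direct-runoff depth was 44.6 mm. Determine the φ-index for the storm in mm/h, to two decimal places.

Only the 4 blocks with intensity above φ contribute runoff: 20, 18, 22.7, 9.7 mm/h.
Σ(I−φ)·Δt = d  ⇒  (20+18+22.7+9.7 − 4φ)·1 = 44.6
φ = (70.40 − 44.6/1) / 4 = 6.45 mm/h.

φ ≈ 6.45 mm/h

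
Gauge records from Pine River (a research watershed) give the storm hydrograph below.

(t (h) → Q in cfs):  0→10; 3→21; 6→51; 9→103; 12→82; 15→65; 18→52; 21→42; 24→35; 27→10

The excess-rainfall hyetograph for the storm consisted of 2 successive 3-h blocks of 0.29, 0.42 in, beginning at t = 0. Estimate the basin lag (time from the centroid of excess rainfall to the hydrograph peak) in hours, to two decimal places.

Centroid of excess rainfall: t_c = Σ P_i·t̄_i / ΣP_i = 3.2746 h (block centres at 1.5, 4.5 h).
Hydrograph peak occurs at t = 9 h, so basin lag t_L = 9 − 3.2746 = 5.73 h.

t_L ≈ 5.73 h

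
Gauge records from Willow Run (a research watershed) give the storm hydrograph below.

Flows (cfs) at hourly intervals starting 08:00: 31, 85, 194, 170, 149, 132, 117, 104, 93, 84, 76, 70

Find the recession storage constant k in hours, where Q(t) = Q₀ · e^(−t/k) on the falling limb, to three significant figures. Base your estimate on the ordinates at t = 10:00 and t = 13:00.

k ≈ 7.79 h

On the falling limb, Q drops from 194 to 132 cfs between t = 10:00 and t = 13:00 (Δt = 3 h).
k = −Δt / ln(Q₂/Q₁) = −3 / ln(132/194) = 7.79 h.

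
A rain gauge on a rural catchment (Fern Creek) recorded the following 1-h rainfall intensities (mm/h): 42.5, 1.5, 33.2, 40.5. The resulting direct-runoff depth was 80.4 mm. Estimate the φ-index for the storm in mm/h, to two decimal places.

Only the 3 blocks with intensity above φ contribute runoff: 42.5, 33.2, 40.5 mm/h.
Σ(I−φ)·Δt = d  ⇒  (42.5+33.2+40.5 − 3φ)·1 = 80.4
φ = (116.2 − 80.4/1) / 3 = 11.93 mm/h.

φ ≈ 11.93 mm/h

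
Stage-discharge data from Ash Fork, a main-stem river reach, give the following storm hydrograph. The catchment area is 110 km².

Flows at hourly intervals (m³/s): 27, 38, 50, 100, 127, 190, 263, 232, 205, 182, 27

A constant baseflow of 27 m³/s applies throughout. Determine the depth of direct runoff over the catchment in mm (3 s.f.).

Direct runoff: 0.0, 11.0, 23.0, 73.0, 100.0, 163.0, 236.0, 205.0, 178.0, 155.0, 0.0 m³/s; ΣQ_DR = 1144 m³/s.
V = ΣQ_DR · Δt = 1144 × 3600 s = 4.118 × 10^6 m³.
Over A = 110 km², depth = V / A = 37.4 mm.

d ≈ 37.4 mm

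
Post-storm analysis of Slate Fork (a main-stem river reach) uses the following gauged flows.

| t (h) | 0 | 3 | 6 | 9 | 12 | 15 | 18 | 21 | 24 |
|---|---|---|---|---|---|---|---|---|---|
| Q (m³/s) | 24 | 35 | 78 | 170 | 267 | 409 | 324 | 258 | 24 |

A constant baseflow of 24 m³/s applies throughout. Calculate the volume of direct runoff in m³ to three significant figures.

Direct-runoff ordinates (Q − Q_b): 0.0, 11.0, 54.0, 146.0, 243.0, 385.0, 300.0, 234.0, 0.0 m³/s.
ΣQ_DR = 1373 m³/s.
With Δt = 3 h = 10800 s, V = ΣQ_DR · Δt = 1373 × 10800 = 1.48 × 10^7 m³.

V ≈ 1.48 × 10^7 m³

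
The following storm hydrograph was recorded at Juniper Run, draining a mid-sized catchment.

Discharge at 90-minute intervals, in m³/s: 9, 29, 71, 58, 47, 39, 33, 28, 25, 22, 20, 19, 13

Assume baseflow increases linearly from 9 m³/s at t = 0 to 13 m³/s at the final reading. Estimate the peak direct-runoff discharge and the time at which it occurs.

Q_p = 61.33 m³/s at t = 3 h

Subtracting baseflow gives direct-runoff ordinates: 0.00, 19.67, 61.33, 48.00, 36.67, 28.33, 22.00, 16.67, 13.33, 10.00, 7.67, 6.33, 0.00 m³/s.
The maximum is 61.33 m³/s, occurring at the reading for t = 3 h.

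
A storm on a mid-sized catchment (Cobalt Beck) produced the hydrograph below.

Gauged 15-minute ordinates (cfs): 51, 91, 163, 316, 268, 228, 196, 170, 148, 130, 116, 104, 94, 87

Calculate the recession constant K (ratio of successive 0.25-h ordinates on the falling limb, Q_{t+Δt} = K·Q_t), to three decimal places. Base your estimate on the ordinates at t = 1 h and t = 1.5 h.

Using the recession-limb readings at t = 1 h and t = 1.5 h: Q falls from 268 to 196 cfs over 2 intervals.
K = (Q₂/Q₁)^(1/2) = (196/268)^(1/2) = 0.855.

K ≈ 0.855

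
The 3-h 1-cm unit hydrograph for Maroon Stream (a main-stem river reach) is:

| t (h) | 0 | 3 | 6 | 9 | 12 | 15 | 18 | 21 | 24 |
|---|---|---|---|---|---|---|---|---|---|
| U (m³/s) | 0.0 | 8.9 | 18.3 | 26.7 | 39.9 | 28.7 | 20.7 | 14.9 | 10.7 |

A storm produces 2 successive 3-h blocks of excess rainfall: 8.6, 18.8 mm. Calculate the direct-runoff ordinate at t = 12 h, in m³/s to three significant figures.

Q ≈ 84.5 m³/s

By discrete convolution, Q_j = Σ (P_i / 10 mm) · U_{j−i}.
At t = 12 h (j=4): Q = (8.6/10)·39.9 + (18.8/10)·26.7 = 84.5 m³/s.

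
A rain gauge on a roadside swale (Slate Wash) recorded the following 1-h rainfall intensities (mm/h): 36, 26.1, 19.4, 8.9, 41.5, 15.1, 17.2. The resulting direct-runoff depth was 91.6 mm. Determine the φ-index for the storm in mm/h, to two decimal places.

Only the 6 blocks with intensity above φ contribute runoff: 36, 26.1, 19.4, 41.5, 15.1, 17.2 mm/h.
Σ(I−φ)·Δt = d  ⇒  (36+26.1+19.4+41.5+15.1+17.2 − 6φ)·1 = 91.6
φ = (155.3 − 91.6/1) / 6 = 10.62 mm/h.

φ ≈ 10.62 mm/h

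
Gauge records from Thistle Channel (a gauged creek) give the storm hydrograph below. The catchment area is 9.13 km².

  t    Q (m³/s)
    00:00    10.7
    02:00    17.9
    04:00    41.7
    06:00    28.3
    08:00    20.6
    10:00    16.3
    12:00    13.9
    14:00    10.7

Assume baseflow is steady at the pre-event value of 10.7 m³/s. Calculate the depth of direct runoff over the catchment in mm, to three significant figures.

d ≈ 58.8 mm

Direct runoff: 0.0, 7.2, 31.0, 17.6, 9.9, 5.6, 3.2, 0.0 m³/s; ΣQ_DR = 74.50 m³/s.
V = ΣQ_DR · Δt = 74.50 × 7200 s = 5.364 × 10^5 m³.
Over A = 9.13 km², depth = V / A = 58.8 mm.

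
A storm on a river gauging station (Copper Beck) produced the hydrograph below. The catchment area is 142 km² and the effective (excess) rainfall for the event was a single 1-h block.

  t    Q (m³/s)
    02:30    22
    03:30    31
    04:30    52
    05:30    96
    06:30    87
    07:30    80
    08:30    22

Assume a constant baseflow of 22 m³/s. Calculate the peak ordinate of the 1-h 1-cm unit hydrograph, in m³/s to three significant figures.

Direct runoff: 0.0, 9.0, 30.0, 74.0, 65.0, 58.0, 0.0 m³/s; ΣQ_DR = 236.0 m³/s, peak = 74.0 m³/s.
Runoff depth d = ΣQ_DR·Δt / A = 236.0 × 3600 / (142 km²) = 5.983 mm.
The 1-cm UH is the DRH scaled by (10 mm)/d, so U_p = 74.0 × 10/5.983 = 124 m³/s.

U_p ≈ 124 m³/s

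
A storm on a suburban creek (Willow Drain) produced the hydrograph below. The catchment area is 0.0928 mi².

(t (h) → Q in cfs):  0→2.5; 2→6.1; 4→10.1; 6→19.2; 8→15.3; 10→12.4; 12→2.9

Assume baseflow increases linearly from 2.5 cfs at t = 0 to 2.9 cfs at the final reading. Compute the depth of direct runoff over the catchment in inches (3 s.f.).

d ≈ 1.66 in

Direct runoff: 0.00, 3.53, 7.47, 16.50, 12.53, 9.57, 0.00 cfs; ΣQ_DR = 49.60 cfs.
V = ΣQ_DR · Δt = 49.60 × 7200 s = 3.571 × 10^5 ft³.
Over A = 0.0928 mi², depth = V / A = 1.66 in.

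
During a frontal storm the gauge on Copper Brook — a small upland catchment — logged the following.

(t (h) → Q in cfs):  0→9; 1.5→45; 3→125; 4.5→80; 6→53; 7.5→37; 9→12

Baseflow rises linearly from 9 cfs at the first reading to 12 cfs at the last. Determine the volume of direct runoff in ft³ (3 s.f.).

V ≈ 1.55 × 10^6 ft³

Direct-runoff ordinates (Q − Q_b): 0.00, 35.50, 115.00, 69.50, 42.00, 25.50, 0.00 cfs.
ΣQ_DR = 287.5 cfs.
With Δt = 1.5 h = 5400 s, V = ΣQ_DR · Δt = 287.5 × 5400 = 1.55 × 10^6 ft³.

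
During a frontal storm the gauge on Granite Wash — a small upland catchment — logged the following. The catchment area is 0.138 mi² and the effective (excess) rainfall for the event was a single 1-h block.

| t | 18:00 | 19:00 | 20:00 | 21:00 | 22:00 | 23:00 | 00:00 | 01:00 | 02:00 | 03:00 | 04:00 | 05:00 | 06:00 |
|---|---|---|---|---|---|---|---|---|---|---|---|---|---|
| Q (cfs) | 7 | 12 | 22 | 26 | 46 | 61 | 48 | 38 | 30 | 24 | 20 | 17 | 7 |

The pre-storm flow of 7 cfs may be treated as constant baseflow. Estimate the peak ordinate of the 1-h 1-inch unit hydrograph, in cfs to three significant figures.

U_p ≈ 18.0 cfs

Direct runoff: 0.0, 5.0, 15.0, 19.0, 39.0, 54.0, 41.0, 31.0, 23.0, 17.0, 13.0, 10.0, 0.0 cfs; ΣQ_DR = 267.0 cfs, peak = 54.0 cfs.
Runoff depth d = ΣQ_DR·Δt / A = 267.0 × 3600 / (0.138 mi²) = 2.998 in.
The 1-inch UH is the DRH scaled by (1 in)/d, so U_p = 54.0 × 1/2.998 = 18.0 cfs.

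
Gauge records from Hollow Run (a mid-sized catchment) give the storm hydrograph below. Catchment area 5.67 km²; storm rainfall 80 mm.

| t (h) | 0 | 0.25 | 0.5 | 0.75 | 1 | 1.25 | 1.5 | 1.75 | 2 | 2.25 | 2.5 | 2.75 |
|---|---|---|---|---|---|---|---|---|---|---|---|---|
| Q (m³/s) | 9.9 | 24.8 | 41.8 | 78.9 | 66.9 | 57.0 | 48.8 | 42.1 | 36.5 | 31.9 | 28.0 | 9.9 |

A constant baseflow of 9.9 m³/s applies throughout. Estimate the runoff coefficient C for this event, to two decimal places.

C ≈ 0.71

ΣQ_DR = 357.7 m³/s; V = ΣQ_DR·Δt = 3.219 × 10^5 m³.
Runoff depth d = V / A = 56.78 mm.
C = d / P = 56.78 / 80 = 0.71.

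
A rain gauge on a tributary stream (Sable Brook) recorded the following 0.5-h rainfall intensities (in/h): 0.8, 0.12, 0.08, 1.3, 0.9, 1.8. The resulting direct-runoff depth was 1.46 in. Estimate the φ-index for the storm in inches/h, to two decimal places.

Only the 4 blocks with intensity above φ contribute runoff: 0.8, 1.3, 0.9, 1.8 in/h.
Σ(I−φ)·Δt = d  ⇒  (0.8+1.3+0.9+1.8 − 4φ)·0.5 = 1.46
φ = (4.800 − 1.46/0.5) / 4 = 0.47 in/h.

φ ≈ 0.47 in/h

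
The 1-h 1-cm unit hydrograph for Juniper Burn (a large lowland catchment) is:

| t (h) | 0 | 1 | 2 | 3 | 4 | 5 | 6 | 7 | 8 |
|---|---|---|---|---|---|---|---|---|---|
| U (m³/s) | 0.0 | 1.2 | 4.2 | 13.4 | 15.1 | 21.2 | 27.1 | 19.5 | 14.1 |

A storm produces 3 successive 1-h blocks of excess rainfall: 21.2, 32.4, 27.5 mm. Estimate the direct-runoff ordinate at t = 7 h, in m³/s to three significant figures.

Q ≈ 187 m³/s

By discrete convolution, Q_j = Σ (P_i / 10 mm) · U_{j−i}.
At t = 7 h (j=7): Q = (21.2/10)·19.5 + (32.4/10)·27.1 + (27.5/10)·21.2 = 187 m³/s.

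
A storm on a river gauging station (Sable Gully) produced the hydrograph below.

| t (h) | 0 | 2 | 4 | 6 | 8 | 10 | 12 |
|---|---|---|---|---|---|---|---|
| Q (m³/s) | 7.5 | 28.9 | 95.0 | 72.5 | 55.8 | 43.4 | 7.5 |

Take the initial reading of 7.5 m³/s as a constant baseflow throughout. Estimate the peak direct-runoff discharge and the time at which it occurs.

Q_p = 87.5 m³/s at t = 4 h

Subtracting baseflow gives direct-runoff ordinates: 0.0, 21.4, 87.5, 65.0, 48.3, 35.9, 0.0 m³/s.
The maximum is 87.5 m³/s, occurring at the reading for t = 4 h.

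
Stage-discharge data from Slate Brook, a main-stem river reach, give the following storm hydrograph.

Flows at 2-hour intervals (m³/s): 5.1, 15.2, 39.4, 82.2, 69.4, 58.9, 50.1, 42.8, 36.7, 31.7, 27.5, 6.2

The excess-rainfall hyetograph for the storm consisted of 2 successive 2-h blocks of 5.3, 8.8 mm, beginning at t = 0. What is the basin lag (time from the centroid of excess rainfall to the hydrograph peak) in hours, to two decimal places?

Centroid of excess rainfall: t_c = Σ P_i·t̄_i / ΣP_i = 2.2482 h (block centres at 1, 3 h).
Hydrograph peak occurs at t = 6 h, so basin lag t_L = 6 − 2.2482 = 3.75 h.

t_L ≈ 3.75 h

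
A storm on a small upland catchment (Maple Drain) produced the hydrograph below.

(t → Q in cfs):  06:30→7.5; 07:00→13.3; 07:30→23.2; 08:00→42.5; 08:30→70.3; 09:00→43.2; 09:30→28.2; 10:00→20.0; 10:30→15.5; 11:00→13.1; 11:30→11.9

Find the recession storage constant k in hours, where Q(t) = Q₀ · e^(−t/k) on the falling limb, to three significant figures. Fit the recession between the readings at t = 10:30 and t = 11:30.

k ≈ 3.78 h

On the falling limb, Q drops from 15.5 to 11.9 cfs between t = 10:30 and t = 11:30 (Δt = 1 h).
k = −Δt / ln(Q₂/Q₁) = −1 / ln(11.9/15.5) = 3.78 h.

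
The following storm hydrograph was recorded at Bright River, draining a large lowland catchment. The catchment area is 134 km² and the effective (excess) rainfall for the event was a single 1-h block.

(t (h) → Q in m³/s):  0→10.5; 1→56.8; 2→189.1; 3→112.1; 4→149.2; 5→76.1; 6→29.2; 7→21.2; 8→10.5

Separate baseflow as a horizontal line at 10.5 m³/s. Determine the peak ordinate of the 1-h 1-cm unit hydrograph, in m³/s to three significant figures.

Direct runoff: 0.0, 46.3, 178.6, 101.6, 138.7, 65.6, 18.7, 10.7, 0.0 m³/s; ΣQ_DR = 560.2 m³/s, peak = 178.6 m³/s.
Runoff depth d = ΣQ_DR·Δt / A = 560.2 × 3600 / (134 km²) = 15.05 mm.
The 1-cm UH is the DRH scaled by (10 mm)/d, so U_p = 178.6 × 10/15.05 = 119 m³/s.

U_p ≈ 119 m³/s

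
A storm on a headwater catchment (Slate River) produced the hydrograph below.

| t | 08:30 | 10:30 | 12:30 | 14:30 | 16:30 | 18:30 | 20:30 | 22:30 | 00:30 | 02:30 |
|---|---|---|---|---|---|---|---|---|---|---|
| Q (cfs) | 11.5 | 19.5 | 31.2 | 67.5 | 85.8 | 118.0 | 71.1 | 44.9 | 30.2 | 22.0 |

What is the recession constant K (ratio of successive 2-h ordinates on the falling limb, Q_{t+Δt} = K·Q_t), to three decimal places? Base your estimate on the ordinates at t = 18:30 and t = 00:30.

Using the recession-limb readings at t = 18:30 and t = 00:30: Q falls from 118.0 to 30.2 cfs over 3 intervals.
K = (Q₂/Q₁)^(1/3) = (30.2/118.0)^(1/3) = 0.635.

K ≈ 0.635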